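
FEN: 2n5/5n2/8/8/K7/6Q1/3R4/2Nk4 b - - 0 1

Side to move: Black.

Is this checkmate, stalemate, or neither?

neither

Black to move; black king on d1.
In check: yes, from the white rook on d2.
King squares — c1: available; e1: attacked by Qg3; c2: attacked by Rd2; d2: available; e2: attacked by Nc1.
Legal moves for Black: Kxd2, Kxc1.
Black is in check but has 2 legal moves → neither.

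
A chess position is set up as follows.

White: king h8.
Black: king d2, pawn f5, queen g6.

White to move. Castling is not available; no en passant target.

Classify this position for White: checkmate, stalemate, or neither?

White to move; white king on h8.
In check: no.
King squares — g7: attacked by Qg6; h7: attacked by Qg6; g8: attacked by Qg6.
Legal moves for White: none.
Not in check and no legal moves → stalemate.

stalemate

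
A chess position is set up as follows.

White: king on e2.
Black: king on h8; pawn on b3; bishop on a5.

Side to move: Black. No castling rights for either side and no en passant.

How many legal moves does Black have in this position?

11

Black to move; king on h8.
In check: no.
Legal moves: Kg8, Kh7, Kg7, Bd8, Bc7, Bb6, Bb4, Bc3, Bd2, Be1, b2.
Count: 11.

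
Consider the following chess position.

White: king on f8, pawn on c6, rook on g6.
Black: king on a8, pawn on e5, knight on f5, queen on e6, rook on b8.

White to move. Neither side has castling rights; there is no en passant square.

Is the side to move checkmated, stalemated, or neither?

White to move; white king on f8.
In check: yes, from the black rook on b8.
King squares — e7: attacked by Nf5; f7: attacked by Qe6; g7: attacked by Nf5; e8: attacked by Qe6; g8: attacked by Qe6.
Legal moves for White: none.
In check with no legal moves → checkmate.

checkmate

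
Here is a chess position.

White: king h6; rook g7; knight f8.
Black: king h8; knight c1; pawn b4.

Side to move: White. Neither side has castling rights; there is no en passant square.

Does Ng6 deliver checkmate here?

yes

After Ng6: black king on h8; in check: yes, from the white knight on g6.
King squares — g7: attacked by Kh6; h7: attacked by Kh6; g8: attacked by Rg7.
Black has no legal moves → checkmate.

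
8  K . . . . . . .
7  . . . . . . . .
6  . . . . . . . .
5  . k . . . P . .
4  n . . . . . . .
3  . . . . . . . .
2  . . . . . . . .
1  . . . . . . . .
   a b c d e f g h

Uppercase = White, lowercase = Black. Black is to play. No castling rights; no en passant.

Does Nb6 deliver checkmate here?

no

After Nb6: white king on a8; in check: yes, from the black knight on b6.
White has 3 legal replies: Kb8, Kb7, Ka7.
In check but a legal move exists → not checkmate.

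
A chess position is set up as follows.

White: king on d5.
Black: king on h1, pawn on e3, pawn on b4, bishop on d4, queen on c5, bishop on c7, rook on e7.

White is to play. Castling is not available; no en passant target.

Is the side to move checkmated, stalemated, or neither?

White to move; white king on d5.
In check: yes, from the black queen on c5.
King squares — c4: attacked by Qc5; d4: attacked by Qc5; e4: attacked by Re7; c5: attacked by Bd4; e5: attacked by Bd4; c6: attacked by Qc5; d6: attacked by Qc5; e6: attacked by Re7.
Legal moves for White: none.
In check with no legal moves → checkmate.

checkmate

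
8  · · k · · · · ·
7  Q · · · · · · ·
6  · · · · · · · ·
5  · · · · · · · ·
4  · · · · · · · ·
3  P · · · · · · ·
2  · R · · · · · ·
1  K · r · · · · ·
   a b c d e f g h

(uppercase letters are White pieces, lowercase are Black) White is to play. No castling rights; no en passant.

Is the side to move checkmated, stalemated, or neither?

White to move; white king on a1.
In check: yes, from the black rook on c1.
Legal moves for White: Ka2, Rb1.
White is in check but has 2 legal moves → neither.

neither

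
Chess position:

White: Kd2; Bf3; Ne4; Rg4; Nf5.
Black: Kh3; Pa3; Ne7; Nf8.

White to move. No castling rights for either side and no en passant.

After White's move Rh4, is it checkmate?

After Rh4: black king on h3; in check: yes, from the white rook on h4.
King squares — g2: attacked by Bf3; h2: attacked by Rh4; g3: attacked by Ne4; g4: attacked by Bf3; h4: attacked by Nf5.
Black has no legal moves → checkmate.

yes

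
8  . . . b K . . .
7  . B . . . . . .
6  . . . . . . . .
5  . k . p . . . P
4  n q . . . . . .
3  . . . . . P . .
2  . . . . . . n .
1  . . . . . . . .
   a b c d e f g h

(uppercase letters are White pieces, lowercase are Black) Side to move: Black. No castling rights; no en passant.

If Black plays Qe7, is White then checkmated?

After Qe7: white king on e8; in check: yes, from the black queen on e7.
King squares — d7: attacked by Qe7; e7: attacked by Bd8; f7: attacked by Qe7; d8: attacked by Qe7; f8: attacked by Qe7.
White has no legal moves → checkmate.

yes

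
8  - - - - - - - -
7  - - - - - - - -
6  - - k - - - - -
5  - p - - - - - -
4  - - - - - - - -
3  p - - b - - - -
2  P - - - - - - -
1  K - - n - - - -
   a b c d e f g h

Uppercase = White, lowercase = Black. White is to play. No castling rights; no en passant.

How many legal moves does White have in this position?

0

White to move; king on a1.
In check: no.
Legal moves: none.
Count: 0.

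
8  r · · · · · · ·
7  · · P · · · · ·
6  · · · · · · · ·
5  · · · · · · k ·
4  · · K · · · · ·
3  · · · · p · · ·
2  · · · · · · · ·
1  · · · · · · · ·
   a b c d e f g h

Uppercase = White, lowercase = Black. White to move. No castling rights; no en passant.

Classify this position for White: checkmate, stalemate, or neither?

White to move; white king on c4.
In check: no.
Legal moves for White: Kd5, Kc5, Kb5, Kd4, Kb4, Kd3, Kc3, Kb3, c8=Q, c8=R, c8=B, c8=N.
White has 12 legal moves and is not in check → neither.

neither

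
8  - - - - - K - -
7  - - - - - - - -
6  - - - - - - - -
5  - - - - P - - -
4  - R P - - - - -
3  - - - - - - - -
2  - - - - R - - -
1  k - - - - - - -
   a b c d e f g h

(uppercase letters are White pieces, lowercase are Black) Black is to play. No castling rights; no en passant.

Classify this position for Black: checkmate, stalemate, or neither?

Black to move; black king on a1.
In check: no.
King squares — b1: attacked by Rb4; a2: attacked by Re2; b2: attacked by Re2.
Legal moves for Black: none.
Not in check and no legal moves → stalemate.

stalemate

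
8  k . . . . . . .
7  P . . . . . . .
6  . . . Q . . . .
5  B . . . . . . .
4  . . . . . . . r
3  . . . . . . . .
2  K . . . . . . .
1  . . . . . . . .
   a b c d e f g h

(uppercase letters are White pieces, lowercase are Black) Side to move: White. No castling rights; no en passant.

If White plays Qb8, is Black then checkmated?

After Qb8: black king on a8; in check: yes, from the white queen on b8.
King squares — a7: attacked by Qb8; b7: attacked by Qb8; b8: attacked by Pa7.
Black has no legal moves → checkmate.

yes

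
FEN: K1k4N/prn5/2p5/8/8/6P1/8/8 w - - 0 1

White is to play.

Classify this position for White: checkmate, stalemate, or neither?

White to move; white king on a8.
In check: yes, from the black knight on c7.
King squares — a7: attacked by Rb7; b7: attacked by Kc8; b8: attacked by Rb7.
Legal moves for White: none.
In check with no legal moves → checkmate.

checkmate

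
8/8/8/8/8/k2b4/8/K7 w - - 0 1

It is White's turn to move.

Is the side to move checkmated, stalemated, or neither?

stalemate

White to move; white king on a1.
In check: no.
King squares — b1: attacked by Bd3; a2: attacked by Ka3; b2: attacked by Ka3.
Legal moves for White: none.
Not in check and no legal moves → stalemate.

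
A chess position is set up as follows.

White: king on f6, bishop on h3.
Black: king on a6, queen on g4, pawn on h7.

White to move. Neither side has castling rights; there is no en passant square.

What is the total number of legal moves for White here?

White to move; king on f6.
In check: no.
Legal moves: Kf7, Ke7, Ke5, Bxg4, Bg2, Bf1+.
Count: 6.

6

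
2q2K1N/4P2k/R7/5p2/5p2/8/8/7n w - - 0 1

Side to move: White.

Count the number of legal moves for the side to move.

5

White to move; king on f8.
In check: yes, from the black queen on c8.
Legal moves: Kf7, e8=Q, e8=R, e8=B, e8=N.
Count: 5.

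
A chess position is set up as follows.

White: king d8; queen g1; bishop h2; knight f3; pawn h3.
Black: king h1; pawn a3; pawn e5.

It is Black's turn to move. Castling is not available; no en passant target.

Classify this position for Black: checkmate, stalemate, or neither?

checkmate

Black to move; black king on h1.
In check: yes, from the white queen on g1.
King squares — g1: attacked by Bh2; g2: attacked by Qg1; h2: attacked by Qg1.
Legal moves for Black: none.
In check with no legal moves → checkmate.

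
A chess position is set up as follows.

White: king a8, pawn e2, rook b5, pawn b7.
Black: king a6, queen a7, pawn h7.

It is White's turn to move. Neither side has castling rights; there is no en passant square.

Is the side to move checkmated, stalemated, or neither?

checkmate

White to move; white king on a8.
In check: yes, from the black queen on a7.
King squares — a7: attacked by Ka6; b7: own pawn; b8: attacked by Qa7.
Legal moves for White: none.
In check with no legal moves → checkmate.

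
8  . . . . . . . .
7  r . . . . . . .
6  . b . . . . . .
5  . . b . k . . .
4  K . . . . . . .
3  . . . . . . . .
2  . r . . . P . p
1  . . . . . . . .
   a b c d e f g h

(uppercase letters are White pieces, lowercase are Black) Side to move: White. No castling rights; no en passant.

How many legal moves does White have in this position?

0

White to move; king on a4.
In check: yes, from the black rook on a7.
Legal moves: none.
Count: 0.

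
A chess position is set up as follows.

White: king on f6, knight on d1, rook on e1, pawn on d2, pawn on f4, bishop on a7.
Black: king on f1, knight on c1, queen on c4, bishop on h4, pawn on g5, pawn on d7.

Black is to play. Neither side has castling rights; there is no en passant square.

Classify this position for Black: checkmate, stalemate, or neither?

neither

Black to move; black king on f1.
In check: yes, from the white rook on e1.
King squares — e1: available; g1: attacked by Re1; e2: attacked by Re1; f2: attacked by Nd1; g2: available.
Legal moves for Black: Kg2, Kxe1, Bxe1.
Black is in check but has 3 legal moves → neither.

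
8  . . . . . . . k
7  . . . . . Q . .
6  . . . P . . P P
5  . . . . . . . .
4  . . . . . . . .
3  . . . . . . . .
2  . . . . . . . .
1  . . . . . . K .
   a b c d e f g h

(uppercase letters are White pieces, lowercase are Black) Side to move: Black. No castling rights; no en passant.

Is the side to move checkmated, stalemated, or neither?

stalemate

Black to move; black king on h8.
In check: no.
King squares — g7: attacked by Ph6; h7: attacked by Pg6; g8: attacked by Qf7.
Legal moves for Black: none.
Not in check and no legal moves → stalemate.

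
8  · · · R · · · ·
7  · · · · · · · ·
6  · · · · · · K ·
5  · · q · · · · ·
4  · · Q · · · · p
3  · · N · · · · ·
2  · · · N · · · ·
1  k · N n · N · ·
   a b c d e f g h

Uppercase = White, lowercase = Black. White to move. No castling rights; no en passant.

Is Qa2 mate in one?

yes

After Qa2: black king on a1; in check: yes, from the white queen on a2.
King squares — b1: attacked by Qa2; a2: attacked by Nc1; b2: attacked by Qa2.
Black has no legal moves → checkmate.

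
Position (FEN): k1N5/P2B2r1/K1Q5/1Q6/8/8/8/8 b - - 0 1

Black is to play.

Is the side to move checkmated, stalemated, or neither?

checkmate

Black to move; black king on a8.
In check: yes, from the white queen on c6.
King squares — a7: attacked by Ka6; b7: attacked by Qb5; b8: attacked by Qb5.
Legal moves for Black: none.
In check with no legal moves → checkmate.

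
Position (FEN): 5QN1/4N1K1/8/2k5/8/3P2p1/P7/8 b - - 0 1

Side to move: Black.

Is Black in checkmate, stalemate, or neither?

neither

Black to move; black king on c5.
In check: no.
Legal moves for Black: Kd6, Kb6, Kb5, Kd4, Kb4, g2.
Black has 6 legal moves and is not in check → neither.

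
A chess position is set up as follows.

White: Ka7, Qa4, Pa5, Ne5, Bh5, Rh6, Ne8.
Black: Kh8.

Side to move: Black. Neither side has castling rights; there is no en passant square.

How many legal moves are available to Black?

1

Black to move; king on h8.
In check: yes, from the white rook on h6.
Legal moves: Kg8.
Count: 1.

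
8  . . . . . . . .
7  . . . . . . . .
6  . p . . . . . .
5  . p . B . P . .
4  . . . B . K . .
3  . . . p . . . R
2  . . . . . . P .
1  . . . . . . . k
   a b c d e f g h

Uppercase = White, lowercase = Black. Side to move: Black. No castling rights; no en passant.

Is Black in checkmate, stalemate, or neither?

Black to move; black king on h1.
In check: yes, from the white rook on h3.
King squares — g1: attacked by Bd4; g2: attacked by Bd5; h2: attacked by Rh3.
Legal moves for Black: none.
In check with no legal moves → checkmate.

checkmate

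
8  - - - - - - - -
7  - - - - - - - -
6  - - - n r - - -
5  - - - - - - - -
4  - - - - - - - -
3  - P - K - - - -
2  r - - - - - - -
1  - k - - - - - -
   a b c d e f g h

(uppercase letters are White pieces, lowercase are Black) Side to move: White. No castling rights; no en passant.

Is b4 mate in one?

no

After b4: black king on b1; in check: no.
Black is not in check, so this cannot be checkmate.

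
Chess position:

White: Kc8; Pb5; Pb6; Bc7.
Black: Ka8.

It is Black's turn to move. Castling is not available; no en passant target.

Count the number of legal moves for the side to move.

0

Black to move; king on a8.
In check: no.
Legal moves: none.
Count: 0.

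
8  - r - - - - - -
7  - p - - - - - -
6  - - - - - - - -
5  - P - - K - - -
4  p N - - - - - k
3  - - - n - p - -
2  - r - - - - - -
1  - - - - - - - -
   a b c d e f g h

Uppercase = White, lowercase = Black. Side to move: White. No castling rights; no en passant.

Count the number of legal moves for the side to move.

8

White to move; king on e5.
In check: yes, from the black knight on d3.
Legal moves: Kf6, Ke6, Kd6, Kf5, Kd5, Ke4, Kd4, Nxd3.
Count: 8.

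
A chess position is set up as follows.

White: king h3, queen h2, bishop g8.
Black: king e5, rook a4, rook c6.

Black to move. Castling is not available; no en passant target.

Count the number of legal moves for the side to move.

5

Black to move; king on e5.
In check: yes, from the white queen on h2.
Legal moves: Kf6, Kf5, Ke4, Kd4, Rf4.
Count: 5.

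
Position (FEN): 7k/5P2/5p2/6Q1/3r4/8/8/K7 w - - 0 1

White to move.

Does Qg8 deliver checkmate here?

After Qg8: black king on h8; in check: yes, from the white queen on g8.
King squares — g7: attacked by Qg8; h7: attacked by Qg8; g8: attacked by Pf7.
Black has no legal moves → checkmate.

yes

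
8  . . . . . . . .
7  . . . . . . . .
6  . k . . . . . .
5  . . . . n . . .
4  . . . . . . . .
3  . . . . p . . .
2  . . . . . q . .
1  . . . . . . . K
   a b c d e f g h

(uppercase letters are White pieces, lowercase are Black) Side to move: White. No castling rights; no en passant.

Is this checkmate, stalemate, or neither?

White to move; white king on h1.
In check: no.
King squares — g1: attacked by Qf2; g2: attacked by Qf2; h2: attacked by Qf2.
Legal moves for White: none.
Not in check and no legal moves → stalemate.

stalemate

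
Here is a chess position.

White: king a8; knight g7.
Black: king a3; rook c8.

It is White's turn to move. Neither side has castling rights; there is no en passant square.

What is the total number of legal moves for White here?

White to move; king on a8.
In check: yes, from the black rook on c8.
Legal moves: Kb7, Ka7.
Count: 2.

2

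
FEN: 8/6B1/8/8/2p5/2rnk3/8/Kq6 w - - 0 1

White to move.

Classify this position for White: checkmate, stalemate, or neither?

White to move; white king on a1.
In check: yes, from the black queen on b1.
Legal moves for White: Kxb1.
White is in check but has 1 legal move → neither.

neither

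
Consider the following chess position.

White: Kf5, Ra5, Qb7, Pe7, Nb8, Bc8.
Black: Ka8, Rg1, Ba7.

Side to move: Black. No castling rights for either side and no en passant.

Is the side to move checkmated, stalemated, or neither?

checkmate

Black to move; black king on a8.
In check: yes, from the white queen on b7.
King squares — a7: own bishop; b7: attacked by Bc8; b8: attacked by Qb7.
Legal moves for Black: none.
In check with no legal moves → checkmate.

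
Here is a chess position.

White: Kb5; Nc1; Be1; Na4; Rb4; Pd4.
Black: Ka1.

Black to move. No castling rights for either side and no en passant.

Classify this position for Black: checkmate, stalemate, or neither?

Black to move; black king on a1.
In check: no.
King squares — b1: attacked by Rb4; a2: attacked by Nc1; b2: attacked by Na4.
Legal moves for Black: none.
Not in check and no legal moves → stalemate.

stalemate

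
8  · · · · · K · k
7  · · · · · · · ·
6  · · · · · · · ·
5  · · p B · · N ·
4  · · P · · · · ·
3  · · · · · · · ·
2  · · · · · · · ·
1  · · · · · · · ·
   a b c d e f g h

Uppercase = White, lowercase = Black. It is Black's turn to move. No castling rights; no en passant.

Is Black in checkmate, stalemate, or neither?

Black to move; black king on h8.
In check: no.
King squares — g7: attacked by Kf8; h7: attacked by Ng5; g8: attacked by Bd5.
Legal moves for Black: none.
Not in check and no legal moves → stalemate.

stalemate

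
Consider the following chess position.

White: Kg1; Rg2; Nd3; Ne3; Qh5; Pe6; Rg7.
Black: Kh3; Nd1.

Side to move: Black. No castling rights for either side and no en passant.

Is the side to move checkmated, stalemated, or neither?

Black to move; black king on h3.
In check: yes, from the white queen on h5.
King squares — g2: attacked by Kg1; h2: attacked by Kg1; g3: attacked by Rg2; g4: attacked by Rg2; h4: attacked by Qh5.
Legal moves for Black: none.
In check with no legal moves → checkmate.

checkmate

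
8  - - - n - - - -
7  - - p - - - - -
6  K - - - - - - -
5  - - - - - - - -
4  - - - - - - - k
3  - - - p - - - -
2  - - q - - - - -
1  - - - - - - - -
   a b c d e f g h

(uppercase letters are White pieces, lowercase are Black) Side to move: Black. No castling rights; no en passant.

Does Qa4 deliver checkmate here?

After Qa4: white king on a6; in check: yes, from the black queen on a4.
King squares — a5: attacked by Qa4; b5: attacked by Qa4; b6: attacked by Pc7; a7: attacked by Qa4; b7: attacked by Nd8.
White has no legal moves → checkmate.

yes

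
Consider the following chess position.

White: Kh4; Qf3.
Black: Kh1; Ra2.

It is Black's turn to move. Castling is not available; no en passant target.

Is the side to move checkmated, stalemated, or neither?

neither

Black to move; black king on h1.
In check: yes, from the white queen on f3.
Legal moves for Black: Kh2, Kg1, Rg2.
Black is in check but has 3 legal moves → neither.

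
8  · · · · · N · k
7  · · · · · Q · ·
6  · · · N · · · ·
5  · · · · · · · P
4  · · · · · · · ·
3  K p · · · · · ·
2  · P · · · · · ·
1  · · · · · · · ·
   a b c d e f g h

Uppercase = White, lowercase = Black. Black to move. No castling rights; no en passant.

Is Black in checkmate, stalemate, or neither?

stalemate

Black to move; black king on h8.
In check: no.
King squares — g7: attacked by Qf7; h7: attacked by Qf7; g8: attacked by Qf7.
Legal moves for Black: none.
Not in check and no legal moves → stalemate.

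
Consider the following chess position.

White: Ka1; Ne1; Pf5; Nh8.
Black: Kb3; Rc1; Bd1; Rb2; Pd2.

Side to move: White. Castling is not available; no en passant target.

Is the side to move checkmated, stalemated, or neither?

checkmate

White to move; white king on a1.
In check: yes, from the black rook on c1.
King squares — b1: attacked by Rc1; a2: attacked by Rb2; b2: attacked by Kb3.
Legal moves for White: none.
In check with no legal moves → checkmate.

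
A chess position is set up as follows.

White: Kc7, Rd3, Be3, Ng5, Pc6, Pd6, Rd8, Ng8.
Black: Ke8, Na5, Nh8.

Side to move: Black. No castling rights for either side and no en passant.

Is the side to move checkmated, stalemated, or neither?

checkmate

Black to move; black king on e8.
In check: yes, from the white rook on d8.
King squares — d7: attacked by Pc6; e7: attacked by Pd6; f7: attacked by Ng5; d8: attacked by Kc7; f8: attacked by Rd8.
Legal moves for Black: none.
In check with no legal moves → checkmate.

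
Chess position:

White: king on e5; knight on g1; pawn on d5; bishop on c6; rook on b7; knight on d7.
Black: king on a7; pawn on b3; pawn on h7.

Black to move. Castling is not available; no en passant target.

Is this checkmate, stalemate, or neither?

neither

Black to move; black king on a7.
In check: yes, from the white rook on b7.
Legal moves for Black: Ka8, Ka6.
Black is in check but has 2 legal moves → neither.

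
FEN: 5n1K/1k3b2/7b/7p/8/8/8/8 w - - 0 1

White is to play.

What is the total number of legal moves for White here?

0

White to move; king on h8.
In check: no.
Legal moves: none.
Count: 0.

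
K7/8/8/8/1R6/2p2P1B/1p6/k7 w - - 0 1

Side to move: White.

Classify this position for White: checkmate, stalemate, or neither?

neither

White to move; white king on a8.
In check: no.
Legal moves for White include: Kb8, Kb7, Ka7, Rb8, Rb7, Rb6, Rb5, Rh4, Rg4, Rf4, Re4, Rd4, Rc4, Ra4+, Rb3, Rxb2, Bc8, Bd7, ... (list truncated; more exist).
White has legal moves and is not in check → neither.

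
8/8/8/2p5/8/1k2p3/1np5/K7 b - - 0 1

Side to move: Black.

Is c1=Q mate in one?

After c1=Q: white king on a1; in check: yes, from the black queen on c1.
King squares — b1: attacked by Qc1; a2: attacked by Kb3; b2: attacked by Qc1.
White has no legal moves → checkmate.

yes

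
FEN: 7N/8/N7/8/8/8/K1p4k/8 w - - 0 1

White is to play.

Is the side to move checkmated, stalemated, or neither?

White to move; white king on a2.
In check: no.
Legal moves for White: Nf7, Ng6, Nb8, Nc7, Nc5, Nb4, Kb3, Ka3, Kb2, Ka1.
White has 10 legal moves and is not in check → neither.

neither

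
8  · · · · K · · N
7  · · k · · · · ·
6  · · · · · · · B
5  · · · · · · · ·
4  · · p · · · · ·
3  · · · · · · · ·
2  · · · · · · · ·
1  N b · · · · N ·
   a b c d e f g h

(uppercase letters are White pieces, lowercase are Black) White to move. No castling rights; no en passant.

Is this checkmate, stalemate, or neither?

White to move; white king on e8.
In check: no.
Legal moves for White: Nf7, Ng6, Kf8, Kf7, Ke7, Bf8, Bg7, Bg5, Bf4+, Be3, Bd2, Bc1, Nh3, Nf3, Ne2, Nb3, Nc2.
White has 17 legal moves and is not in check → neither.

neither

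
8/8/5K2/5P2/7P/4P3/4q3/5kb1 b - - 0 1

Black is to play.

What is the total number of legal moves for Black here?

23

Black to move; king on f1.
In check: no.
Legal moves: Qa6+, Qh5, Qb5, Qg4, Qc4, Qf3, Qxe3, Qd3, Qh2, Qg2, Qf2, Qd2, Qc2, Qb2+, Qa2, Qe1, Qd1, Bxe3, Bh2, Bf2, Kg2, Kf2, Ke1.
Count: 23.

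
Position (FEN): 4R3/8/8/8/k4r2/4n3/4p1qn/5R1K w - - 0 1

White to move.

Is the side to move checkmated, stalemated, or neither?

White to move; white king on h1.
In check: yes, from the black queen on g2.
King squares — g1: attacked by Qg2; g2: attacked by Ne3; h2: attacked by Qg2.
Legal moves for White: none.
In check with no legal moves → checkmate.

checkmate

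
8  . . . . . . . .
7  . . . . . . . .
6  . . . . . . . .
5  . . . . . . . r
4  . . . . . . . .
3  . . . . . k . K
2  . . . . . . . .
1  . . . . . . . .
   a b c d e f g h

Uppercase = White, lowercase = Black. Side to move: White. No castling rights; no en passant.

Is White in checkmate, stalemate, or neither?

White to move; white king on h3.
In check: yes, from the black rook on h5.
King squares — g2: attacked by Kf3; h2: attacked by Rh5; g3: attacked by Kf3; g4: attacked by Kf3; h4: attacked by Rh5.
Legal moves for White: none.
In check with no legal moves → checkmate.

checkmate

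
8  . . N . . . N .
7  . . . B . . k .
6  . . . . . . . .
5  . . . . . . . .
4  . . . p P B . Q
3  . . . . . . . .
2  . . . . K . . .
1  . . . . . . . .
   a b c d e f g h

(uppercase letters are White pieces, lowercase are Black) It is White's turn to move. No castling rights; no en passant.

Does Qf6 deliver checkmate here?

After Qf6: black king on g7; in check: yes, from the white queen on f6.
Black has 2 legal replies: Kxg8, Kh7.
In check but a legal move exists → not checkmate.

no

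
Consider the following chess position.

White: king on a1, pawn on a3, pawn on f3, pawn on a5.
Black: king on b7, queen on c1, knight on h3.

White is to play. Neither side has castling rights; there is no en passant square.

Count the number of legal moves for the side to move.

1

White to move; king on a1.
In check: yes, from the black queen on c1.
Legal moves: Ka2.
Count: 1.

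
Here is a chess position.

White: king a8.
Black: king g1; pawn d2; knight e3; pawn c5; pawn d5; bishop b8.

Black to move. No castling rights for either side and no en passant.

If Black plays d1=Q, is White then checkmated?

no

After d1=Q: white king on a8; in check: no.
White is not in check, so this cannot be checkmate.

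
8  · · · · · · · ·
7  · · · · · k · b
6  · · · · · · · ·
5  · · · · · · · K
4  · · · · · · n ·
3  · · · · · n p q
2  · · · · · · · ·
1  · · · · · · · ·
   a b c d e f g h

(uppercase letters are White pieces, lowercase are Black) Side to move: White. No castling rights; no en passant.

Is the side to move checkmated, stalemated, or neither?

checkmate

White to move; white king on h5.
In check: yes, from the black queen on h3.
King squares — g4: attacked by Qh3; h4: attacked by Nf3; g5: attacked by Nf3; g6: attacked by Kf7; h6: attacked by Qh3.
Legal moves for White: none.
In check with no legal moves → checkmate.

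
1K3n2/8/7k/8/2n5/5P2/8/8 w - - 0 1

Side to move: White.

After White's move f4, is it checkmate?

After f4: black king on h6; in check: no.
Black is not in check, so this cannot be checkmate.

no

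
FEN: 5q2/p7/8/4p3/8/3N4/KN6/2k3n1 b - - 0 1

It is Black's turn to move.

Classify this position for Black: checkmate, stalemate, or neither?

neither

Black to move; black king on c1.
In check: yes, from the white knight on d3.
Legal moves for Black: Kd2, Kc2.
Black is in check but has 2 legal moves → neither.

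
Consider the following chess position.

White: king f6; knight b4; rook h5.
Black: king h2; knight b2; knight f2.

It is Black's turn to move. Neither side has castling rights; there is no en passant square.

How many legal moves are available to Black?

4

Black to move; king on h2.
In check: yes, from the white rook on h5.
Legal moves: Kg3, Kg2, Kg1, Nh3.
Count: 4.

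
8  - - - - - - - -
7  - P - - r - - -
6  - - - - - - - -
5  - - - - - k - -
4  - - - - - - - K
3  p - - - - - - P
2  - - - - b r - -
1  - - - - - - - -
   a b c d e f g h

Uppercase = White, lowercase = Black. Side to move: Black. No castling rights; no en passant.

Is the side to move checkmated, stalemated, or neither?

Black to move; black king on f5.
In check: no.
Legal moves for Black include: Re8, Rh7+, Rg7, Rf7, Rd7, Rc7, Rxb7, Re6, Re5, Re4+, Re3, Kg6, Kf6, Ke6, Ke5, Kf4, Ke4, Rf4+, ... (list truncated; more exist).
Black has legal moves and is not in check → neither.

neither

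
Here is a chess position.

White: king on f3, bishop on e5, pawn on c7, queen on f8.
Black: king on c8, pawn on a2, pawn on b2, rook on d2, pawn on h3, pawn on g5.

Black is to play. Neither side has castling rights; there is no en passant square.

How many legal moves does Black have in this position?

Black to move; king on c8.
In check: yes, from the white queen on f8.
Legal moves: Kd7, Kb7, Rd8.
Count: 3.

3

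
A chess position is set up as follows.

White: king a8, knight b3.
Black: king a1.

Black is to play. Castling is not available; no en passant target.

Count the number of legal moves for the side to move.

Black to move; king on a1.
In check: yes, from the white knight on b3.
Legal moves: Kb2, Ka2, Kb1.
Count: 3.

3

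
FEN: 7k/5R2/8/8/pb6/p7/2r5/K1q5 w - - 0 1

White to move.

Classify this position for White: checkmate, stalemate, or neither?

checkmate

White to move; white king on a1.
In check: yes, from the black queen on c1.
King squares — b1: attacked by Qc1; a2: attacked by Rc2; b2: attacked by Qc1.
Legal moves for White: none.
In check with no legal moves → checkmate.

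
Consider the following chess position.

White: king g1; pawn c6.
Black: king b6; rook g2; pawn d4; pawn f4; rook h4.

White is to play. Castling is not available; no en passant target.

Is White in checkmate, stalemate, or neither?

neither

White to move; white king on g1.
In check: yes, from the black rook on g2.
King squares — f1: available; h1: attacked by Rh4; f2: attacked by Rg2; g2: available; h2: attacked by Rg2.
Legal moves for White: Kxg2, Kf1.
White is in check but has 2 legal moves → neither.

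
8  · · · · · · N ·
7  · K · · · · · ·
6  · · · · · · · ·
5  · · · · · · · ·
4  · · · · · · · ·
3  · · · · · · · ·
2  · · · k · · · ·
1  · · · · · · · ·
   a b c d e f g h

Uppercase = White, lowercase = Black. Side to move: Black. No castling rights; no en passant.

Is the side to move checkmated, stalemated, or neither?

Black to move; black king on d2.
In check: no.
Legal moves for Black: Ke3, Kd3, Kc3, Ke2, Kc2, Ke1, Kd1, Kc1.
Black has 8 legal moves and is not in check → neither.

neither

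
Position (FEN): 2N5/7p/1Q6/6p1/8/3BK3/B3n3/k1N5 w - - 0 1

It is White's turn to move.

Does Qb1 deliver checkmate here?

yes

After Qb1: black king on a1; in check: yes, from the white queen on b1.
King squares — b1: attacked by Ba2; a2: attacked by Qb1; b2: attacked by Qb1.
Black has no legal moves → checkmate.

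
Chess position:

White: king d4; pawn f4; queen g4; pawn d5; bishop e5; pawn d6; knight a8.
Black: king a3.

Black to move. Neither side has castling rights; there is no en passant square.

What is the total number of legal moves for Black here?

Black to move; king on a3.
In check: no.
Legal moves: Kb4, Ka4, Kb3, Kb2, Ka2.
Count: 5.

5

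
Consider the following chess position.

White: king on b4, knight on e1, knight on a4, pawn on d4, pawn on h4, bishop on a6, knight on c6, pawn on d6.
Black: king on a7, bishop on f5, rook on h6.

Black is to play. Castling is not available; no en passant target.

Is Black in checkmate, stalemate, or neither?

Black to move; black king on a7.
In check: yes, from the white knight on c6.
Legal moves for Black: Ka8, Kxa6.
Black is in check but has 2 legal moves → neither.

neither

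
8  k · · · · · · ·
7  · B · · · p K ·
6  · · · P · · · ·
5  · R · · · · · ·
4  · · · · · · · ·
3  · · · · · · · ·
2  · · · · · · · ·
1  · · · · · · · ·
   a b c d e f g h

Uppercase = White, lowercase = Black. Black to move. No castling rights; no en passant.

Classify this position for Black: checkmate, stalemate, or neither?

Black to move; black king on a8.
In check: yes, from the white bishop on b7.
King squares — a7: available; b7: attacked by Rb5; b8: available.
Legal moves for Black: Kb8, Ka7.
Black is in check but has 2 legal moves → neither.

neither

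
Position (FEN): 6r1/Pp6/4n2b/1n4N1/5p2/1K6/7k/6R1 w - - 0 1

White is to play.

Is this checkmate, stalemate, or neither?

White to move; white king on b3.
In check: no.
Legal moves for White include: Nh7, Nf7, Nxe6, Ne4, Nh3, Nf3+, Kc4, Kb4, Ka4, Kc2, Kb2, Ka2, Rg4, Rg3, Rg2+, Rh1+, Rf1, Re1, ... (list truncated; more exist).
White has legal moves and is not in check → neither.

neither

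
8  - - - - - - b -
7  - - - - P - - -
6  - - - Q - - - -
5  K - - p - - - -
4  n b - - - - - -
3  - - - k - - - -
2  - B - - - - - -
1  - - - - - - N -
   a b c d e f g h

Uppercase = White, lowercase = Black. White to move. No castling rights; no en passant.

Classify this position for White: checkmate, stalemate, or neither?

White to move; white king on a5.
In check: yes, from the black bishop on b4.
Legal moves for White: Ka6, Kb5, Kxb4, Kxa4, Qxb4.
White is in check but has 5 legal moves → neither.

neither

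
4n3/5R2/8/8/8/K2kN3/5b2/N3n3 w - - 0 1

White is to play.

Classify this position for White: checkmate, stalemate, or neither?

White to move; white king on a3.
In check: no.
Legal moves for White include: Rf8, Rh7, Rg7, Re7, Rd7+, Rc7, Rb7, Ra7, Rf6, Rf5, Rf4, Rf3, Rxf2, Nf5, Nd5, Ng4, Nc4, Ng2, ... (list truncated; more exist).
White has legal moves and is not in check → neither.

neither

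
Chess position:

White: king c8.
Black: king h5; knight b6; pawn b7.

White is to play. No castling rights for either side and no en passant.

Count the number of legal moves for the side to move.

4

White to move; king on c8.
In check: yes, from the black knight on b6.
Legal moves: Kd8, Kb8, Kc7, Kxb7.
Count: 4.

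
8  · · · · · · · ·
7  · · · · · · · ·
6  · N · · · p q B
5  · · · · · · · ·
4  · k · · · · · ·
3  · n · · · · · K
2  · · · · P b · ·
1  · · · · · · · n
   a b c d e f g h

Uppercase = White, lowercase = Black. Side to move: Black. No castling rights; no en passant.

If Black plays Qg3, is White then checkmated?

yes

After Qg3: white king on h3; in check: yes, from the black queen on g3.
King squares — g2: attacked by Qg3; h2: attacked by Qg3; g3: attacked by Nh1; g4: attacked by Qg3; h4: attacked by Qg3.
White has no legal moves → checkmate.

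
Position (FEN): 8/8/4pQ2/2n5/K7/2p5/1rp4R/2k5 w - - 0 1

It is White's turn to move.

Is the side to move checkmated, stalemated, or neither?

White to move; white king on a4.
In check: yes, from the black knight on c5.
Legal moves for White: Ka5, Ka3.
White is in check but has 2 legal moves → neither.

neither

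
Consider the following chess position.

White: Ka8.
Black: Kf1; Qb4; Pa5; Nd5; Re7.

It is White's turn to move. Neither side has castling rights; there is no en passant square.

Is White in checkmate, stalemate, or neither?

White to move; white king on a8.
In check: no.
King squares — a7: attacked by Re7; b7: attacked by Qb4; b8: attacked by Qb4.
Legal moves for White: none.
Not in check and no legal moves → stalemate.

stalemate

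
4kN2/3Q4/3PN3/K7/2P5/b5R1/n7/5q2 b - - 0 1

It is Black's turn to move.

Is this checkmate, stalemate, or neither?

Black to move; black king on e8.
In check: yes, from the white queen on d7.
King squares — d7: attacked by Nf8; e7: attacked by Pd6; f7: attacked by Qd7; d8: attacked by Ne6; f8: attacked by Ne6.
Legal moves for Black: none.
In check with no legal moves → checkmate.

checkmate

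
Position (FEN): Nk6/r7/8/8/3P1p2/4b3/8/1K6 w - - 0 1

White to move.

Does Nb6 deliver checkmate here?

no

After Nb6: black king on b8; in check: no.
Black is not in check, so this cannot be checkmate.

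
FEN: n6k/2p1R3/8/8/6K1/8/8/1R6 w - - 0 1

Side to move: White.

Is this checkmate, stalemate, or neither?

White to move; white king on g4.
In check: no.
Legal moves for White include: Re8+, Rh7+, Rg7, Rf7, Rd7, Rxc7, Re6, Re5, Re4, Re3, Re2, Ree1, Kh5, Kg5, Kf5, Kh4, Kf4, Kh3, ... (list truncated; more exist).
White has legal moves and is not in check → neither.

neither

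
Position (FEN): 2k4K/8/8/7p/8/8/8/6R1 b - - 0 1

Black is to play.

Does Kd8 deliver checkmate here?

no

After Kd8: white king on h8; in check: no.
White is not in check, so this cannot be checkmate.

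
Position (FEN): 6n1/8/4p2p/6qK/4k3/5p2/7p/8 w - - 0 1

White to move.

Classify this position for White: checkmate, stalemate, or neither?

White to move; white king on h5.
In check: yes, from the black queen on g5.
King squares — g4: attacked by Qg5; h4: attacked by Qg5; g5: attacked by Ph6; g6: attacked by Qg5; h6: attacked by Qg5.
Legal moves for White: none.
In check with no legal moves → checkmate.

checkmate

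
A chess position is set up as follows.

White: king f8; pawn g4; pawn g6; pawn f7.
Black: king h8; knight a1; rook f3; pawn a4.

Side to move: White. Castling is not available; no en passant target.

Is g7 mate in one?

After g7: black king on h8; in check: yes, from the white pawn on g7.
Black has 1 legal reply: Kh7.
In check but a legal move exists → not checkmate.

no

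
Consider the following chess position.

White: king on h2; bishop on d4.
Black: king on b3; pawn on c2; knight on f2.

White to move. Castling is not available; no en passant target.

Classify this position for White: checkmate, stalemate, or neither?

White to move; white king on h2.
In check: no.
Legal moves for White: Bh8, Bg7, Ba7, Bf6, Bb6, Be5, Bc5, Be3, Bc3, Bxf2, Bb2, Ba1, Kg3, Kg2, Kg1.
White has 15 legal moves and is not in check → neither.

neither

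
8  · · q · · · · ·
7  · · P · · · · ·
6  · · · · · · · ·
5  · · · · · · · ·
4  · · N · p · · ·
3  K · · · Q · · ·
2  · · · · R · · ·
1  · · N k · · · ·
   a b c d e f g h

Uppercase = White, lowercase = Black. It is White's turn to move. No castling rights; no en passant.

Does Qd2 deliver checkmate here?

yes

After Qd2: black king on d1; in check: yes, from the white queen on d2.
King squares — c1: attacked by Qd2; e1: attacked by Qd2; c2: attacked by Qd2; d2: attacked by Re2; e2: attacked by Nc1.
Black has no legal moves → checkmate.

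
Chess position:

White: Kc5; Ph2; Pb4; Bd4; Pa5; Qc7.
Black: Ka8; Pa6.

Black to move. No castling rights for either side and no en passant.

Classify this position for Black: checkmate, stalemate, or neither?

Black to move; black king on a8.
In check: no.
King squares — a7: attacked by Qc7; b7: attacked by Qc7; b8: attacked by Qc7.
Legal moves for Black: none.
Not in check and no legal moves → stalemate.

stalemate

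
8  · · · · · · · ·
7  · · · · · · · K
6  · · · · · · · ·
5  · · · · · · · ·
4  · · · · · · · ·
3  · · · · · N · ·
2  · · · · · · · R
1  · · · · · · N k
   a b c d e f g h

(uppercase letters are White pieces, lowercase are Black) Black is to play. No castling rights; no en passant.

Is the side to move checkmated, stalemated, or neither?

Black to move; black king on h1.
In check: yes, from the white rook on h2.
King squares — g1: attacked by Nf3; g2: attacked by Rh2; h2: attacked by Nf3.
Legal moves for Black: none.
In check with no legal moves → checkmate.

checkmate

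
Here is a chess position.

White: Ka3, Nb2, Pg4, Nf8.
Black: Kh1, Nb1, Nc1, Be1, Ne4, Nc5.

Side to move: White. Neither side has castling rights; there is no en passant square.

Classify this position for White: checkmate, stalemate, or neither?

checkmate

White to move; white king on a3.
In check: yes, from the black knight on b1.
King squares — a2: attacked by Nc1; b2: own knight; b3: attacked by Nc1; a4: attacked by Nc5; b4: attacked by Be1.
Legal moves for White: none.
In check with no legal moves → checkmate.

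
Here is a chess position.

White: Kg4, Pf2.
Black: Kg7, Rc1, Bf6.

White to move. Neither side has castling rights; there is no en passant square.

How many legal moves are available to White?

White to move; king on g4.
In check: no.
Legal moves: Kh5, Kf5, Kf4, Kh3, Kg3, Kf3, f3, f4.
Count: 8.

8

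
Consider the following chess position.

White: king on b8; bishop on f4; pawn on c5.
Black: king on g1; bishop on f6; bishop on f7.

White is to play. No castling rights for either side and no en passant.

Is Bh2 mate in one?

no

After Bh2: black king on g1; in check: yes, from the white bishop on h2.
Black has 5 legal replies: Kxh2, Kg2, Kf2, Kh1, Kf1.
In check but a legal move exists → not checkmate.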